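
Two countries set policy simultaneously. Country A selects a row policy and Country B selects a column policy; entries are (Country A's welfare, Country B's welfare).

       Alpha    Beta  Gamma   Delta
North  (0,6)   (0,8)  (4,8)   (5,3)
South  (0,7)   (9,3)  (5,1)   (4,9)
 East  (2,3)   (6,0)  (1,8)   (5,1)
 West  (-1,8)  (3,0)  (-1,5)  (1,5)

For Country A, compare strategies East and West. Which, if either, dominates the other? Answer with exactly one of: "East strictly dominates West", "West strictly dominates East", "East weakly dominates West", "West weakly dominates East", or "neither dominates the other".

East's payoffs vs West's, by Country B's action — Alpha: 2>-1, Beta: 6>3, Gamma: 1>-1, Delta: 5>1.
Every comparison favours East, so East strictly dominates West.

East strictly dominates West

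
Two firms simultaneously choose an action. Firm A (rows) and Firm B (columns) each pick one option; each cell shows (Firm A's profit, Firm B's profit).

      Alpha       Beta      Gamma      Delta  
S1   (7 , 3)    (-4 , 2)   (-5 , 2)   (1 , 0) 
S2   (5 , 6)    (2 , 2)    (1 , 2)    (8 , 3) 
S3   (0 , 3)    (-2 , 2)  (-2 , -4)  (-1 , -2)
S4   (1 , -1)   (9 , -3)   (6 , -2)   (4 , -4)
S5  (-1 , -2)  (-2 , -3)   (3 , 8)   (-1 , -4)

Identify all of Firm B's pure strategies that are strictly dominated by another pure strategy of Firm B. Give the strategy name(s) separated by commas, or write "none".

Beta, Delta

Alpha is not dominated — it holds its own against Beta at S1 (3>2); Gamma at S1 (3>2); Delta at S1 (3>0).
Beta: dominated, since Alpha does at least as well everywhere (S1: 3>2, S2: 6>2, S3: 3>2, S4: -1>-3, S5: -2>-3).
Gamma: no other strategy beats it everywhere (Alpha at S5 (8>-2); Beta at S1 (2=2); Delta at S1 (2>0)).
Alpha strictly dominates Delta — S1: 3>0, S2: 6>3, S3: 3>-2, S4: -1>-4, S5: -2>-4.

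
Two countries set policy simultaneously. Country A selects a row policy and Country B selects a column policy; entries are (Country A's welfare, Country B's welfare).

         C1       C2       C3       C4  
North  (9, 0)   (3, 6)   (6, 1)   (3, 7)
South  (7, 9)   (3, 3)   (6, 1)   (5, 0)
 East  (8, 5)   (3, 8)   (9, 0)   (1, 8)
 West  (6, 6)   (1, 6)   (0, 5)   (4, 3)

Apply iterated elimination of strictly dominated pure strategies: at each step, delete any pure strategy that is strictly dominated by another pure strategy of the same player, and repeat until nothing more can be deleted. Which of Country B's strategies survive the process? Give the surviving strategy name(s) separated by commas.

C1, C2, C4

Country A's strategy West is strictly dominated by South (C1: 7>6, C2: 3>1, C3: 6>0, C4: 5>4) and is removed.
Country B's strategy C3 is strictly dominated by C2 (North: 6>1, South: 3>1, East: 8>0) and is removed.
Among the remaining strategies, none is strictly dominated by another pure strategy of the same player, so the elimination stops.
Surviving strategies — Country A: {North, South, East}; Country B: {C1, C2, C4}.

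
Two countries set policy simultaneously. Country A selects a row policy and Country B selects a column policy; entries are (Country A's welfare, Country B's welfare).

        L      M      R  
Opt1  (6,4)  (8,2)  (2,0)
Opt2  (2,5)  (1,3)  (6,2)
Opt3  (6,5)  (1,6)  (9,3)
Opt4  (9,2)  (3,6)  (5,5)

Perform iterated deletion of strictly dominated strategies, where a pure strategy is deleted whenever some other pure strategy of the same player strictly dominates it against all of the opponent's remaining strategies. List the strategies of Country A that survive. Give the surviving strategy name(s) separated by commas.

Opt1, Opt4

For Country B, M strictly dominates R on the remaining rows (Opt1: 2>0, Opt2: 3>2, Opt3: 6>3, Opt4: 6>5); eliminate R.
Country A's strategy Opt2 is strictly dominated by Opt1 (L: 6>2, M: 8>1) and is removed.
Country A's strategy Opt3 is strictly dominated by Opt4 (L: 9>6, M: 3>1) and is removed.
Among the remaining strategies, none is strictly dominated by another pure strategy of the same player, so the elimination stops.
Surviving strategies — Country A: {Opt1, Opt4}; Country B: {L, M}.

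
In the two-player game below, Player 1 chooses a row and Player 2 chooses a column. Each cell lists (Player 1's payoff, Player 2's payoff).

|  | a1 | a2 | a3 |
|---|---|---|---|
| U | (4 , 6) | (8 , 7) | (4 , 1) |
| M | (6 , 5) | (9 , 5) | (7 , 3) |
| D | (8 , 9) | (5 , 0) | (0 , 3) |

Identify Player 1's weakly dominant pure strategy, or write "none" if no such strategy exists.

U fails to dominate M at a1 (4<6).
M fails to dominate D at a1 (6<8).
D fails to dominate U at a2 (5<8).
No single strategy dominates all the others.

none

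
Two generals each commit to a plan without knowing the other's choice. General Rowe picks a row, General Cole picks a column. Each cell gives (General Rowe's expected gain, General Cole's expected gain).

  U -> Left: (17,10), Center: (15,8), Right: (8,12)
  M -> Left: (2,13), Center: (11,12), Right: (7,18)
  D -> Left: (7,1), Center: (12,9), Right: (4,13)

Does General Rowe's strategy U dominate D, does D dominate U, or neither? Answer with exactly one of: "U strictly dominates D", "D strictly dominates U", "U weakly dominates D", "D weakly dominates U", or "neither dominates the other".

Compare U to D across each opponent action: Left: 17>7, Center: 15>12, Right: 8>4.
Every comparison favours U, so U strictly dominates D.

U strictly dominates D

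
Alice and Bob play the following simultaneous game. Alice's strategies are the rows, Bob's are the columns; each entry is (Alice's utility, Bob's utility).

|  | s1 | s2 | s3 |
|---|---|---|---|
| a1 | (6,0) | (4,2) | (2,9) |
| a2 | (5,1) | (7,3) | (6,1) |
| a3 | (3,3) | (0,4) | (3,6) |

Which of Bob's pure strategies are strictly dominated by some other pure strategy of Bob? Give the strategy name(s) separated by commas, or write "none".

s1 is strictly dominated by s2 (a1: 2>0, a2: 3>1, a3: 4>3).
s2: no other strategy beats it everywhere (s1 at a1 (2>0); s3 at a2 (3>1)).
s3 is not dominated — it holds its own against s1 at a1 (9>0); s2 at a1 (9>2).

s1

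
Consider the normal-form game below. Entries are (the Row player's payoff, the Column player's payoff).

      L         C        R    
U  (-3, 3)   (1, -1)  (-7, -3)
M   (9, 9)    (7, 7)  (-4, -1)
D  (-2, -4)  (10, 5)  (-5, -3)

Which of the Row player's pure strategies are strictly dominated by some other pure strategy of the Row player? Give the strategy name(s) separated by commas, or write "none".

M strictly dominates U — L: 9>-3, C: 7>1, R: -4>-7.
Nothing dominates M: U at L (9>-3); D at L (9>-2).
D: no other strategy beats it everywhere (U at L (-2>-3); M at C (10>7)).

U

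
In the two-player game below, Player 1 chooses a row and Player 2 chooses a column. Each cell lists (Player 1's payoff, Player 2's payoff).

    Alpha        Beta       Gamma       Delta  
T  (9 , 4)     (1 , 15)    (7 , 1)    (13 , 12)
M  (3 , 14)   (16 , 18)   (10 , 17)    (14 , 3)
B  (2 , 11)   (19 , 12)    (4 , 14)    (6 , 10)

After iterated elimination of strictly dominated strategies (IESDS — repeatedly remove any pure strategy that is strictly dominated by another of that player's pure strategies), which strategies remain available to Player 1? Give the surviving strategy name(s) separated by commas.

M, B

Player 2's strategy Alpha is strictly dominated by Beta (T: 15>4, M: 18>14, B: 12>11) and is removed.
Row T is eliminated: M beats it against every remaining column (Beta: 16>1, Gamma: 10>7, Delta: 14>13).
Column Delta is eliminated: Beta beats it against every remaining row (M: 18>3, B: 12>10).
Among the remaining strategies, none is strictly dominated by another pure strategy of the same player, so the elimination stops.
Surviving strategies — Player 1: {M, B}; Player 2: {Beta, Gamma}.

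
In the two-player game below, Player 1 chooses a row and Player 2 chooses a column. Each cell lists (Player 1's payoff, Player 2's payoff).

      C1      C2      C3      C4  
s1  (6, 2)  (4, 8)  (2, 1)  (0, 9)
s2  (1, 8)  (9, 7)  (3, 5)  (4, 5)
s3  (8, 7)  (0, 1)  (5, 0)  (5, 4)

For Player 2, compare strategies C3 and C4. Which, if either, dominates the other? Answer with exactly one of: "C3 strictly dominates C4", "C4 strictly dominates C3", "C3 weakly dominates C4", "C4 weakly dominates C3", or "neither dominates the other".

Compare C3 to C4 across each choice by Player 1: s1: 1<9, s2: 5=5, s3: 0<4.
C4 is at least as good everywhere and strictly better somewhere (tied at s2), so C4 weakly dominates C3.

C4 weakly dominates C3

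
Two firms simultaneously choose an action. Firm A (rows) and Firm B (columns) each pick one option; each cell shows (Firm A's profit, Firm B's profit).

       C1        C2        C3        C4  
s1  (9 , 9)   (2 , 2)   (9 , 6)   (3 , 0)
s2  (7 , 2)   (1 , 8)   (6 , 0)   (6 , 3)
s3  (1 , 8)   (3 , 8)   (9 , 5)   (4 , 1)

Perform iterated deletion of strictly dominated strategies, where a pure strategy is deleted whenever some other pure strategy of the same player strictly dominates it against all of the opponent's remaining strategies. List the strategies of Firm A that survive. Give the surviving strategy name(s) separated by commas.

s1, s3

Firm B's strategy C3 is strictly dominated by C1 (s1: 9>6, s2: 2>0, s3: 8>5) and is removed.
Firm B's strategy C4 is strictly dominated by C2 (s1: 2>0, s2: 8>3, s3: 8>1) and is removed.
For Firm A, s1 strictly dominates s2 on the remaining columns (C1: 9>7, C2: 2>1); eliminate s2.
Among the remaining strategies, none is strictly dominated by another pure strategy of the same player, so the elimination stops.
Surviving strategies — Firm A: {s1, s3}; Firm B: {C1, C2}.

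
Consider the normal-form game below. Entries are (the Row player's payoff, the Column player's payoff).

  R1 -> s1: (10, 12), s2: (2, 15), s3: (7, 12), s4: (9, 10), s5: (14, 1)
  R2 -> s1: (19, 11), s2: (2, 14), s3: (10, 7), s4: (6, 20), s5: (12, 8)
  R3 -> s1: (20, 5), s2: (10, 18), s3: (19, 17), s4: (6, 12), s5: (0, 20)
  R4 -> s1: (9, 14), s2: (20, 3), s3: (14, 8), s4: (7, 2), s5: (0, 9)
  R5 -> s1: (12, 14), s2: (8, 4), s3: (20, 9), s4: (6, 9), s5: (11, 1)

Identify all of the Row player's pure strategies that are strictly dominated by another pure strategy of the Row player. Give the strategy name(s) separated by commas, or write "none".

none

Nothing dominates R1: R2 at s2 (2=2); R3 at s4 (9>6); R4 at s1 (10>9); R5 at s4 (9>6).
R2: no other strategy beats it everywhere (R1 at s1 (19>10); R3 at s4 (6=6); R4 at s1 (19>9); R5 at s1 (19>12)).
Nothing dominates R3: R1 at s1 (20>10); R2 at s1 (20>19); R4 at s1 (20>9); R5 at s1 (20>12).
R4 is not dominated — it holds its own against R1 at s2 (20>2); R2 at s2 (20>2); R3 at s2 (20>10); R5 at s2 (20>8).
Nothing dominates R5: R1 at s1 (12>10); R2 at s2 (8>2); R3 at s3 (20>19); R4 at s1 (12>9).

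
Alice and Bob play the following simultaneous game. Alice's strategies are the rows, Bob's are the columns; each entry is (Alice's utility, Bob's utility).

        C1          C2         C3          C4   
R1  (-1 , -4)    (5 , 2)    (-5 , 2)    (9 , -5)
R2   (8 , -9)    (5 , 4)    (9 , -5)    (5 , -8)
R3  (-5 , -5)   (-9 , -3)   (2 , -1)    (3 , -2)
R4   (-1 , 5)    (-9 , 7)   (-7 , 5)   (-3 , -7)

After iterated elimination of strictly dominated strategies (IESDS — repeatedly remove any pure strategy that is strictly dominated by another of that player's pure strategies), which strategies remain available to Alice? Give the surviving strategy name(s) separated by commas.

Alice's strategy R3 is strictly dominated by R2 (C1: 8>-5, C2: 5>-9, C3: 9>2, C4: 5>3) and is removed.
For Alice, R2 strictly dominates R4 on the remaining columns (C1: 8>-1, C2: 5>-9, C3: 9>-7, C4: 5>-3); eliminate R4.
Column C1 is eliminated: C2 beats it against every remaining row (R1: 2>-4, R2: 4>-9).
Column C4 is eliminated: C2 beats it against every remaining row (R1: 2>-5, R2: 4>-8).
Among the remaining strategies, none is strictly dominated by another pure strategy of the same player, so the elimination stops.
Surviving strategies — Alice: {R1, R2}; Bob: {C2, C3}.

R1, R2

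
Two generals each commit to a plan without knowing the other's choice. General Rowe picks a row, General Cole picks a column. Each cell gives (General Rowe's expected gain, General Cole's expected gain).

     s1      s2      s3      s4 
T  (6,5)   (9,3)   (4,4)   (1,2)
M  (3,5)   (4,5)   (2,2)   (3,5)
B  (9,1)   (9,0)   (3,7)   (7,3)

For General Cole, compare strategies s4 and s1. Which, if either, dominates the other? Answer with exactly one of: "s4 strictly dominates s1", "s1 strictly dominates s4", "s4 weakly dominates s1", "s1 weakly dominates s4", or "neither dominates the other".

neither dominates the other

Compare s4 to s1 across each opponent action: T: 2<5, M: 5=5, B: 3>1.
s4 does better at B but worse at T; neither strategy dominates the other.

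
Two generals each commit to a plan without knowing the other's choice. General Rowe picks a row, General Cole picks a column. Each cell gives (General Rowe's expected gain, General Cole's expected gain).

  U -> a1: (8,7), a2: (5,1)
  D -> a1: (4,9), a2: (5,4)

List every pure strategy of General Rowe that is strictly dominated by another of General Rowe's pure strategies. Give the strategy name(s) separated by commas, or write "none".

none

U is not dominated — it holds its own against D at a1 (8>4).
D: no other strategy beats it everywhere (U at a2 (5=5)).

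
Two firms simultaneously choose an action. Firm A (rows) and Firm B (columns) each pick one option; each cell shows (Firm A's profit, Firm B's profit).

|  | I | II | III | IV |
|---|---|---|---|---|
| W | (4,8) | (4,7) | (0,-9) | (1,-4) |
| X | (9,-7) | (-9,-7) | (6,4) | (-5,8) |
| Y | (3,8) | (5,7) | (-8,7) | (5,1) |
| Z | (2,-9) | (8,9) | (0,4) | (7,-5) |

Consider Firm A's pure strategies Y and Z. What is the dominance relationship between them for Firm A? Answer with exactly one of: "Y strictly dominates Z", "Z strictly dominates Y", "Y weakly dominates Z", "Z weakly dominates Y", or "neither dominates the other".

Compare Y to Z across each choice by Firm B: I: 3>2, II: 5<8, III: -8<0, IV: 5<7.
Y does better at I but worse at II, III, IV; neither strategy dominates the other.

neither dominates the other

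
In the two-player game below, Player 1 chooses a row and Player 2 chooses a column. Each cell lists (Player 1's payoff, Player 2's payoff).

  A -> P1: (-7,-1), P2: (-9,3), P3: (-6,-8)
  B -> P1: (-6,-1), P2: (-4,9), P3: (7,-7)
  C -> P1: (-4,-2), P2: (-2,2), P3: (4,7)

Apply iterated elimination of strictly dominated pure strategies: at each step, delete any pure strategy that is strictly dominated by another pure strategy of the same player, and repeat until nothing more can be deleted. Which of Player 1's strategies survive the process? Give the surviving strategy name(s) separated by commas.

B, C

Row A is eliminated: B beats it against every remaining column (P1: -6>-7, P2: -4>-9, P3: 7>-6).
Player 2's strategy P1 is strictly dominated by P2 (B: 9>-1, C: 2>-2) and is removed.
Among the remaining strategies, none is strictly dominated by another pure strategy of the same player, so the elimination stops.
Surviving strategies — Player 1: {B, C}; Player 2: {P2, P3}.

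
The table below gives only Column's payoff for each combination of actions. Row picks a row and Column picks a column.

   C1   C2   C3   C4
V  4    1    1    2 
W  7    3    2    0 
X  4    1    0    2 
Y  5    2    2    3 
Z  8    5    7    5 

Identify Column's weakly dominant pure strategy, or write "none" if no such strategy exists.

C1 vs C2: V: 4>1, W: 7>3, X: 4>1, Y: 5>2, Z: 8>5.
C1 vs C3: V: 4>1, W: 7>2, X: 4>0, Y: 5>2, Z: 8>7.
C1 vs C4: V: 4>2, W: 7>0, X: 4>2, Y: 5>3, Z: 8>5.
C1 is at least as good as every other strategy against every opponent action, so it is weakly dominant.

C1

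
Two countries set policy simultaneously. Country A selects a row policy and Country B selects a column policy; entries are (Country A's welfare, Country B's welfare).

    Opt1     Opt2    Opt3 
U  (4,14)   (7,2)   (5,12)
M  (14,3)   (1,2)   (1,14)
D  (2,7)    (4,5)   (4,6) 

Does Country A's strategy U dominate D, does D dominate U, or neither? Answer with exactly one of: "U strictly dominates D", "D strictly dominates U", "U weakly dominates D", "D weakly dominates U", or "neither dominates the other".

U strictly dominates D

Compare U to D across each choice by Country B: Opt1: 4>2, Opt2: 7>4, Opt3: 5>4.
Every comparison favours U, so U strictly dominates D.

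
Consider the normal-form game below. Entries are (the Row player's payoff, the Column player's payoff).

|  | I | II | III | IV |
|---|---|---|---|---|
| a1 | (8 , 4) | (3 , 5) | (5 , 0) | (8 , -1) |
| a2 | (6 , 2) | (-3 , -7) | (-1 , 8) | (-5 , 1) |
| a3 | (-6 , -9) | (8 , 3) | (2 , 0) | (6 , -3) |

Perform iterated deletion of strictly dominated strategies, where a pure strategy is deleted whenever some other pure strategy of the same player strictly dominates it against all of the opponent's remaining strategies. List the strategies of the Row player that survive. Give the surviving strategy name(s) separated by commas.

For the Row player, a1 strictly dominates a2 on the remaining columns (I: 8>6, II: 3>-3, III: 5>-1, IV: 8>-5); eliminate a2.
The Column player's strategy I is strictly dominated by II (a1: 5>4, a3: 3>-9) and is removed.
The Column player's strategy III is strictly dominated by II (a1: 5>0, a3: 3>0) and is removed.
Column IV is eliminated: II beats it against every remaining row (a1: 5>-1, a3: 3>-3).
The Row player's strategy a1 is strictly dominated by a3 (II: 8>3) and is removed.
Among the remaining strategies, none is strictly dominated by another pure strategy of the same player, so the elimination stops.
Surviving strategies — the Row player: {a3}; the Column player: {II}.

a3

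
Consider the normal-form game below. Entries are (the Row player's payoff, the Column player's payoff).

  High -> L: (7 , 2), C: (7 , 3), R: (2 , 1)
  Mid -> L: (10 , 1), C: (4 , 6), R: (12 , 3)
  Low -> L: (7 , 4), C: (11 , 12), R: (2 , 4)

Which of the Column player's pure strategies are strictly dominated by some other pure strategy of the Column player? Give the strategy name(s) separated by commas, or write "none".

L: dominated, since C does at least as well everywhere (High: 3>2, Mid: 6>1, Low: 12>4).
C is not dominated — it holds its own against L at High (3>2); R at High (3>1).
C strictly dominates R — High: 3>1, Mid: 6>3, Low: 12>4.

L, R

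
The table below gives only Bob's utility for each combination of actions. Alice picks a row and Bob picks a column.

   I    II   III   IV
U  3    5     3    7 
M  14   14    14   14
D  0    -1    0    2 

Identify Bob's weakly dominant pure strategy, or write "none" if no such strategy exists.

IV vs I: U: 7>3, M: 14=14, D: 2>0.
IV vs II: U: 7>5, M: 14=14, D: 2>-1.
IV vs III: U: 7>3, M: 14=14, D: 2>0.
IV is at least as good as every other strategy against every opponent action, so it is weakly dominant.

IV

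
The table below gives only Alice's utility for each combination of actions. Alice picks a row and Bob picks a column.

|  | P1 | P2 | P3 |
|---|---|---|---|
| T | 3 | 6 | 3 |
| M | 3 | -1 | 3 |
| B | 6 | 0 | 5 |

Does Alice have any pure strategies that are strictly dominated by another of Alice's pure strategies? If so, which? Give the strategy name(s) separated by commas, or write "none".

Nothing dominates T: M at P1 (3=3); B at P2 (6>0).
M: dominated, since B does at least as well everywhere (P1: 6>3, P2: 0>-1, P3: 5>3).
B: no other strategy beats it everywhere (T at P1 (6>3); M at P1 (6>3)).

M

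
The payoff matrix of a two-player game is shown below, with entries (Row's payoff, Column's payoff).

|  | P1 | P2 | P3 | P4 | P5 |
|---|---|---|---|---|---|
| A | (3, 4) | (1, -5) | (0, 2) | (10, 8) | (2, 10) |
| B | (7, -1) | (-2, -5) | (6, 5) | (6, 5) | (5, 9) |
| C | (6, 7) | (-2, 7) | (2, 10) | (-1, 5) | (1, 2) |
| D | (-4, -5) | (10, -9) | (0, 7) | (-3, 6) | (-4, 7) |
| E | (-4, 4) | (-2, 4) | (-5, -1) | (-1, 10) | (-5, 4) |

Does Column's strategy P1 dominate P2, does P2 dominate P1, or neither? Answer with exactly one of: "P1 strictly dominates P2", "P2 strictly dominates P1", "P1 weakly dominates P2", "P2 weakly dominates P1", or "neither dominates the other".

P1 weakly dominates P2

P1's payoffs vs P2's, by Row's action — A: 4>-5, B: -1>-5, C: 7=7, D: -5>-9, E: 4=4.
P1 is at least as good everywhere and strictly better somewhere (tied only at C, E), so P1 weakly but not strictly dominates P2.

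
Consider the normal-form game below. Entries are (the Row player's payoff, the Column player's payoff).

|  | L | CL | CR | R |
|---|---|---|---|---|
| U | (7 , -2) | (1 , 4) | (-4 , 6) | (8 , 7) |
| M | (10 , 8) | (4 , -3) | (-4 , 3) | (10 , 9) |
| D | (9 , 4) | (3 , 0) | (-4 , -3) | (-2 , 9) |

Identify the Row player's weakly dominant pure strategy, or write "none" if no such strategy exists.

M

M vs U: L: 10>7, CL: 4>1, CR: -4=-4, R: 10>8.
M vs D: L: 10>9, CL: 4>3, CR: -4=-4, R: 10>-2.
M is at least as good as every other strategy against every opponent action, so it is weakly dominant.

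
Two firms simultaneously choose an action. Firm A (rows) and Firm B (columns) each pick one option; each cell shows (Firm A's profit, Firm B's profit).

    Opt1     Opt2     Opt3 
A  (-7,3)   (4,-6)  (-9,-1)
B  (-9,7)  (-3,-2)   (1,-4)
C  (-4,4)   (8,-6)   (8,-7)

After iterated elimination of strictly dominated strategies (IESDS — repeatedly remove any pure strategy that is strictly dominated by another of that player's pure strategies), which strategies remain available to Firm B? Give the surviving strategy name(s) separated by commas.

Firm A's strategy A is strictly dominated by C (Opt1: -4>-7, Opt2: 8>4, Opt3: 8>-9) and is removed.
For Firm A, C strictly dominates B on the remaining columns (Opt1: -4>-9, Opt2: 8>-3, Opt3: 8>1); eliminate B.
Column Opt2 is eliminated: Opt1 beats it against every remaining row (C: 4>-6).
For Firm B, Opt1 strictly dominates Opt3 on the remaining rows (C: 4>-7); eliminate Opt3.
Among the remaining strategies, none is strictly dominated by another pure strategy of the same player, so the elimination stops.
Surviving strategies — Firm A: {C}; Firm B: {Opt1}.

Opt1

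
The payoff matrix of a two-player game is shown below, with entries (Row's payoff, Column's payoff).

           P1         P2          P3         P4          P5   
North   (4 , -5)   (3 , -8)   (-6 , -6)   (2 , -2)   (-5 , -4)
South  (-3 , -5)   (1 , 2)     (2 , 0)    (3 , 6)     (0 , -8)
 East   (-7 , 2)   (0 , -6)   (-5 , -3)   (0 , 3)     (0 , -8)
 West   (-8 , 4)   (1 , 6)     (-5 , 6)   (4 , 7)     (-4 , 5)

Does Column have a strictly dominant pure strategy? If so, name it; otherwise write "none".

P4 vs P1: North: -2>-5, South: 6>-5, East: 3>2, West: 7>4.
P4 vs P2: North: -2>-8, South: 6>2, East: 3>-6, West: 7>6.
P4 vs P3: North: -2>-6, South: 6>0, East: 3>-3, West: 7>6.
P4 vs P5: North: -2>-4, South: 6>-8, East: 3>-8, West: 7>5.
P4 strictly beats every other strategy against every opponent action, so it is strictly dominant.

P4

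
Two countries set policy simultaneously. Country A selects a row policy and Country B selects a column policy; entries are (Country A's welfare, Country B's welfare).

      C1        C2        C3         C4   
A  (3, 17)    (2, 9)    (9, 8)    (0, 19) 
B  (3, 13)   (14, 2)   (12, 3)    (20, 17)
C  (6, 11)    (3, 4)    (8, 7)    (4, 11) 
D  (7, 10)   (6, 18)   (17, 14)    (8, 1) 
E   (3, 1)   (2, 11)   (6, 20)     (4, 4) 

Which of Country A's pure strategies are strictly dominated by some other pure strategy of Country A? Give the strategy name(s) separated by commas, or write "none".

A: dominated, since D does at least as well everywhere (C1: 7>3, C2: 6>2, C3: 17>9, C4: 8>0).
B is not dominated — it holds its own against A at C1 (3=3); C at C2 (14>3); D at C2 (14>6); E at C1 (3=3).
C is strictly dominated by D (C1: 7>6, C2: 6>3, C3: 17>8, C4: 8>4).
Nothing dominates D: A at C1 (7>3); B at C1 (7>3); C at C1 (7>6); E at C1 (7>3).
E is strictly dominated by D (C1: 7>3, C2: 6>2, C3: 17>6, C4: 8>4).

A, C, E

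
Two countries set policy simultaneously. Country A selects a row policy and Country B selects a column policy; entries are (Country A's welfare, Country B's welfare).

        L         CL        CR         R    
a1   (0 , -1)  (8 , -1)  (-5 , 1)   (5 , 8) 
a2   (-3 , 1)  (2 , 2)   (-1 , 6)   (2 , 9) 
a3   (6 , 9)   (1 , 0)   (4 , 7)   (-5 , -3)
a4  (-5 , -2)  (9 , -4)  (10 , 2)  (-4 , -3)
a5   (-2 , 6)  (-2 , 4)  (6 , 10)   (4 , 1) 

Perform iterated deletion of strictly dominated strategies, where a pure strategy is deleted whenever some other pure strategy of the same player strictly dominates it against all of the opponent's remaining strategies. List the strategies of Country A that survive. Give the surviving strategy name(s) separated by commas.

Country B's strategy CL is strictly dominated by CR (a1: 1>-1, a2: 6>2, a3: 7>0, a4: 2>-4, a5: 10>4) and is removed.
Row a2 is eliminated: a5 beats it against every remaining column (L: -2>-3, CR: 6>-1, R: 4>2).
Among the remaining strategies, none is strictly dominated by another pure strategy of the same player, so the elimination stops.
Surviving strategies — Country A: {a1, a3, a4, a5}; Country B: {L, CR, R}.

a1, a3, a4, a5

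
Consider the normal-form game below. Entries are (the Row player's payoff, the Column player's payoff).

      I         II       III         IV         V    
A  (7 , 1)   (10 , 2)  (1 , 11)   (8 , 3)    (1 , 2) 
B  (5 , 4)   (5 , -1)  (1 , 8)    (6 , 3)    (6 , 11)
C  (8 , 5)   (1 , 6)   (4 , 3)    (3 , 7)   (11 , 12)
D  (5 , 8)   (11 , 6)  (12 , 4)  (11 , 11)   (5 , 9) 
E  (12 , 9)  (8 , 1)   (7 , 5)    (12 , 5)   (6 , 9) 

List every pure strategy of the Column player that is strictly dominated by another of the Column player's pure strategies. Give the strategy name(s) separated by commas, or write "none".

II

Nothing dominates I: II at B (4>-1); III at C (5>3); IV at B (4>3); V at E (9=9).
II is strictly dominated by IV (A: 3>2, B: 3>-1, C: 7>6, D: 11>6, E: 5>1).
III is not dominated — it holds its own against I at A (11>1); II at A (11>2); IV at A (11>3); V at A (11>2).
Nothing dominates IV: I at A (3>1); II at A (3>2); III at C (7>3); V at A (3>2).
V: no other strategy beats it everywhere (I at A (2>1); II at A (2=2); III at B (11>8); IV at B (11>3)).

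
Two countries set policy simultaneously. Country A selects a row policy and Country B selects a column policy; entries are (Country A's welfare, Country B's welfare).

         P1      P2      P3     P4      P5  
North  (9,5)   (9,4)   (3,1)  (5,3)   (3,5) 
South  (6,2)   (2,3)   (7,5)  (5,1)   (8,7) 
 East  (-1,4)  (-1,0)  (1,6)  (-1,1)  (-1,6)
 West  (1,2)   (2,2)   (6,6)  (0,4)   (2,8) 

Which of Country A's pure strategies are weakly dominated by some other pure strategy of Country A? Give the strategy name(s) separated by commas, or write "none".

East, West

North is not dominated — it holds its own against South at P1 (9>6); East at P1 (9>-1); West at P1 (9>1).
Nothing dominates South: North at P3 (7>3); East at P1 (6>-1); West at P1 (6>1).
East: dominated, since North does at least as well everywhere (P1: 9>-1, P2: 9>-1, P3: 3>1, P4: 5>-1, P5: 3>-1).
West: dominated, since South does at least as well everywhere (P1: 6>1, P2: 2=2, P3: 7>6, P4: 5>0, P5: 8>2).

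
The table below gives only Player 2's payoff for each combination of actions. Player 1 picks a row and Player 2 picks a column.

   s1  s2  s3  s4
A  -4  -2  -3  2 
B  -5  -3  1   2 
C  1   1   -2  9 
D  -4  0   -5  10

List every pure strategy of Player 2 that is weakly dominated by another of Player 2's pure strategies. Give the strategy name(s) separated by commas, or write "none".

s1 is weakly dominated by s2 (A: -2>-4, B: -3>-5, C: 1=1, D: 0>-4).
s4 weakly dominates s2 — A: 2>-2, B: 2>-3, C: 9>1, D: 10>0.
s3: dominated, since s4 does at least as well everywhere (A: 2>-3, B: 2>1, C: 9>-2, D: 10>-5).
s4 is not dominated — it holds its own against s1 at A (2>-4); s2 at A (2>-2); s3 at A (2>-3).

s1, s2, s3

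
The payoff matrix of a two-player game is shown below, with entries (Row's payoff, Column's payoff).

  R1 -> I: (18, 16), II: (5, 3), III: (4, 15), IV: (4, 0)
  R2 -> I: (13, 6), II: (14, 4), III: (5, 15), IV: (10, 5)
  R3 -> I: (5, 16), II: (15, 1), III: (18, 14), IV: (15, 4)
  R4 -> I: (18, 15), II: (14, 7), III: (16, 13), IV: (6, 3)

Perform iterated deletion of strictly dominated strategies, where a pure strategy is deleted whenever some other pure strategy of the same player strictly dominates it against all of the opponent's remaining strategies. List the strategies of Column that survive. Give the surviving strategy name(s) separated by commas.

For Column, I strictly dominates II on the remaining rows (R1: 16>3, R2: 6>4, R3: 16>1, R4: 15>7); eliminate II.
For Column, I strictly dominates IV on the remaining rows (R1: 16>0, R2: 6>5, R3: 16>4, R4: 15>3); eliminate IV.
For Row, R4 strictly dominates R2 on the remaining columns (I: 18>13, III: 16>5); eliminate R2.
For Column, I strictly dominates III on the remaining rows (R1: 16>15, R3: 16>14, R4: 15>13); eliminate III.
Row's strategy R3 is strictly dominated by R1 (I: 18>5) and is removed.
Among the remaining strategies, none is strictly dominated by another pure strategy of the same player, so the elimination stops.
Surviving strategies — Row: {R1, R4}; Column: {I}.

I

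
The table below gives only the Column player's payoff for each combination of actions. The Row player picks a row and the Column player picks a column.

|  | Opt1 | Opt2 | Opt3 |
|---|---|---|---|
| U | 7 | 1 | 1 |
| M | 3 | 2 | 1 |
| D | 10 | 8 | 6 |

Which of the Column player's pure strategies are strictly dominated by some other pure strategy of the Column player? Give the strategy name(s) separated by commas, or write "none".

Opt1: no other strategy beats it everywhere (Opt2 at U (7>1); Opt3 at U (7>1)).
Opt2: dominated, since Opt1 does at least as well everywhere (U: 7>1, M: 3>2, D: 10>8).
Opt1 strictly dominates Opt3 — U: 7>1, M: 3>1, D: 10>6.

Opt2, Opt3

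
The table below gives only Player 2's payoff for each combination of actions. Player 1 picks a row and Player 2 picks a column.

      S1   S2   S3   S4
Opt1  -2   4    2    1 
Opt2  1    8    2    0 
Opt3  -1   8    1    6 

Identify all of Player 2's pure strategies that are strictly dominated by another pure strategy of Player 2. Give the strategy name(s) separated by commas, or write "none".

S1, S3, S4

S1 is strictly dominated by S2 (Opt1: 4>-2, Opt2: 8>1, Opt3: 8>-1).
S2 is not dominated — it holds its own against S1 at Opt1 (4>-2); S3 at Opt1 (4>2); S4 at Opt1 (4>1).
S2 strictly dominates S3 — Opt1: 4>2, Opt2: 8>2, Opt3: 8>1.
S4: dominated, since S2 does at least as well everywhere (Opt1: 4>1, Opt2: 8>0, Opt3: 8>6).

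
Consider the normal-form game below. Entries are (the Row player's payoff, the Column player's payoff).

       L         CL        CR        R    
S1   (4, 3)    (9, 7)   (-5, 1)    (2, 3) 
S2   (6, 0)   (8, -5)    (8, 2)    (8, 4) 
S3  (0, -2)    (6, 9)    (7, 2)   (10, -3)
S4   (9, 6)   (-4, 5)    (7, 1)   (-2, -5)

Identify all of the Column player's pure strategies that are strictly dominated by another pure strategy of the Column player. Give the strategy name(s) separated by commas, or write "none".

none

L: no other strategy beats it everywhere (CL at S2 (0>-5); CR at S1 (3>1); R at S1 (3=3)).
Nothing dominates CL: L at S1 (7>3); CR at S1 (7>1); R at S1 (7>3).
CR is not dominated — it holds its own against L at S2 (2>0); CL at S2 (2>-5); R at S3 (2>-3).
R: no other strategy beats it everywhere (L at S1 (3=3); CL at S2 (4>-5); CR at S1 (3>1)).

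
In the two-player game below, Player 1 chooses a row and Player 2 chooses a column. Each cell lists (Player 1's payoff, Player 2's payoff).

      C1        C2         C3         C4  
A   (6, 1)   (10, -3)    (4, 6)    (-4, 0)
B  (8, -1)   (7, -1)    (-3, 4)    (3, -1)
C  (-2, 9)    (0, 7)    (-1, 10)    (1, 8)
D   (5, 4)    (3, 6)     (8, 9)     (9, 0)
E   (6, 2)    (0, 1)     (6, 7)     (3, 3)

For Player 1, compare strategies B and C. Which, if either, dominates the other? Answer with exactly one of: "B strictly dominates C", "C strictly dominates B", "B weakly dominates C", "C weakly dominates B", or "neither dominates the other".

Compare B to C across each choice by Player 2: C1: 8>-2, C2: 7>0, C3: -3<-1, C4: 3>1.
B does better at C1, C2, C4 but worse at C3; neither strategy dominates the other.

neither dominates the other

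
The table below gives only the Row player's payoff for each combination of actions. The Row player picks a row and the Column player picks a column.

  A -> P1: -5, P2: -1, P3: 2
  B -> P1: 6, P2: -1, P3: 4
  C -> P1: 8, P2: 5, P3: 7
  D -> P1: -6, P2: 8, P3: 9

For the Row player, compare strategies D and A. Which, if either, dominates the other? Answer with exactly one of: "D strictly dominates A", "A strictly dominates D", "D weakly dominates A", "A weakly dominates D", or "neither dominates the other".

Compare D to A across each choice by the Column player: P1: -6<-5, P2: 8>-1, P3: 9>2.
D does better at P2, P3 but worse at P1; neither strategy dominates the other.

neither dominates the other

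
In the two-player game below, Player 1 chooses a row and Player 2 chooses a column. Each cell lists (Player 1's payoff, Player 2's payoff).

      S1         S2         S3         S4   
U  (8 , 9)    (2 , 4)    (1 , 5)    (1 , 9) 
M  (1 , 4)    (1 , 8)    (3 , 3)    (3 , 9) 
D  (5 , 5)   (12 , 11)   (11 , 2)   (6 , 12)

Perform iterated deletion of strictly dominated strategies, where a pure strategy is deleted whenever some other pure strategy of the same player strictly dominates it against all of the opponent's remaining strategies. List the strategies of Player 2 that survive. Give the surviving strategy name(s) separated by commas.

S1, S4

Player 1's strategy M is strictly dominated by D (S1: 5>1, S2: 12>1, S3: 11>3, S4: 6>3) and is removed.
Column S2 is eliminated: S4 beats it against every remaining row (U: 9>4, D: 12>11).
For Player 2, S1 strictly dominates S3 on the remaining rows (U: 9>5, D: 5>2); eliminate S3.
Among the remaining strategies, none is strictly dominated by another pure strategy of the same player, so the elimination stops.
Surviving strategies — Player 1: {U, D}; Player 2: {S1, S4}.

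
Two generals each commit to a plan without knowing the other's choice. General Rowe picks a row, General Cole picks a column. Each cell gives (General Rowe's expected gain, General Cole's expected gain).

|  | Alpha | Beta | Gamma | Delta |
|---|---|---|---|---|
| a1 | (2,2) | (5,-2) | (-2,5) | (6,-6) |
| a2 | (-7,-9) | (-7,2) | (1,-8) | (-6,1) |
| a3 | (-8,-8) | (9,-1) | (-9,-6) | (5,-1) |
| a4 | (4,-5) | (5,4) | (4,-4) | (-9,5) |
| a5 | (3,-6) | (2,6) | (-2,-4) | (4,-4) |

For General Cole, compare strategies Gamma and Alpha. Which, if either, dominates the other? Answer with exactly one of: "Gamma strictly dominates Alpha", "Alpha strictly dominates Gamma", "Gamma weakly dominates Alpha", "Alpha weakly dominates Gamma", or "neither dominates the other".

Gamma's payoffs vs Alpha's, by General Rowe's action — a1: 5>2, a2: -8>-9, a3: -6>-8, a4: -4>-5, a5: -4>-6.
Every comparison favours Gamma, so Gamma strictly dominates Alpha.

Gamma strictly dominates Alpha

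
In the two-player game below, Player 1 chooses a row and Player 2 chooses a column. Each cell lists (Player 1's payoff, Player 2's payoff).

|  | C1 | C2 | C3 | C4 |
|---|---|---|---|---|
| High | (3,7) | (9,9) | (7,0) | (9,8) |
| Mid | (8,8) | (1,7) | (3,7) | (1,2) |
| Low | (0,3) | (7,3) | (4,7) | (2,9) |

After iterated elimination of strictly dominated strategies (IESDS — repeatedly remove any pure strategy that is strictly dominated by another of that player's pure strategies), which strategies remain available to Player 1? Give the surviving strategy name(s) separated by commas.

Player 1's strategy Low is strictly dominated by High (C1: 3>0, C2: 9>7, C3: 7>4, C4: 9>2) and is removed.
For Player 2, C1 strictly dominates C3 on the remaining rows (High: 7>0, Mid: 8>7); eliminate C3.
Column C4 is eliminated: C2 beats it against every remaining row (High: 9>8, Mid: 7>2).
Among the remaining strategies, none is strictly dominated by another pure strategy of the same player, so the elimination stops.
Surviving strategies — Player 1: {High, Mid}; Player 2: {C1, C2}.

High, Mid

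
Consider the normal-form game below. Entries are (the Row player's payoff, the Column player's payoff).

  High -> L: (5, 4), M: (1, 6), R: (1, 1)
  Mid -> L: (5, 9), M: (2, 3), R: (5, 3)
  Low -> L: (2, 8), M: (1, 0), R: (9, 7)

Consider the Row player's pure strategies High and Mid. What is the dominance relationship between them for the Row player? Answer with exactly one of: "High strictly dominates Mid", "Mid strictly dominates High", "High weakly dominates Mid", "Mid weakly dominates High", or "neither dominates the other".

Mid weakly dominates High

Compare High to Mid across every action of the Column player: L: 5=5, M: 1<2, R: 1<5.
Mid is at least as good everywhere and strictly better somewhere (tied at L), so Mid weakly dominates High.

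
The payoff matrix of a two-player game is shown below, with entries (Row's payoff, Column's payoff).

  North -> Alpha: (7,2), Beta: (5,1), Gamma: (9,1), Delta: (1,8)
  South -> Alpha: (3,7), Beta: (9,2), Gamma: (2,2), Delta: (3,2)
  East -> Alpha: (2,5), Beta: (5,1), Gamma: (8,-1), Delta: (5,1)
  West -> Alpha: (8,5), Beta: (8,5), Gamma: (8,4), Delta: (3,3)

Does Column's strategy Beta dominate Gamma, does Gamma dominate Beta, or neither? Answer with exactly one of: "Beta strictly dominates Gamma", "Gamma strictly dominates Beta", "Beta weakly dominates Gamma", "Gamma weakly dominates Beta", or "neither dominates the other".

Beta's payoffs vs Gamma's, by Row's action — North: 1=1, South: 2=2, East: 1>-1, West: 5>4.
Beta is at least as good everywhere and strictly better somewhere (tied only at North, South), so Beta weakly but not strictly dominates Gamma.

Beta weakly dominates Gamma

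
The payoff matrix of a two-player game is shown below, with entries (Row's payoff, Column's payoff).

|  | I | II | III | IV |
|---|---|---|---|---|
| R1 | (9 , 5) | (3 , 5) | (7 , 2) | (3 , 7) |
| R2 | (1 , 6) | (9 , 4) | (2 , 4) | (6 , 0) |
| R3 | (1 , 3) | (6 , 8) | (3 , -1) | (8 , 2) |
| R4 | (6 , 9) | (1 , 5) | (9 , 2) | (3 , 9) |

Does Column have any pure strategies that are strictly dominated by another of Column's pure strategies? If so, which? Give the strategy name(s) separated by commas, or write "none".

I: no other strategy beats it everywhere (II at R1 (5=5); III at R1 (5>2); IV at R2 (6>0)).
II is not dominated — it holds its own against I at R1 (5=5); III at R1 (5>2); IV at R2 (4>0).
I strictly dominates III — R1: 5>2, R2: 6>4, R3: 3>-1, R4: 9>2.
Nothing dominates IV: I at R1 (7>5); II at R1 (7>5); III at R1 (7>2).

III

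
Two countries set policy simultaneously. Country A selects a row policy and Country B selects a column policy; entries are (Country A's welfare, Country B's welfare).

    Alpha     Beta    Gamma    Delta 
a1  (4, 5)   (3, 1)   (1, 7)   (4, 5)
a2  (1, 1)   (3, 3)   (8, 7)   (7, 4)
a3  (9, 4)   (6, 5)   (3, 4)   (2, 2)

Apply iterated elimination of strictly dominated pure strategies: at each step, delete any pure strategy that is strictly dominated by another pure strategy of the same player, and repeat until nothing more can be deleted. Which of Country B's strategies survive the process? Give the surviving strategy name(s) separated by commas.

Country B's strategy Delta is strictly dominated by Gamma (a1: 7>5, a2: 7>4, a3: 4>2) and is removed.
For Country A, a3 strictly dominates a1 on the remaining columns (Alpha: 9>4, Beta: 6>3, Gamma: 3>1); eliminate a1.
Column Alpha is eliminated: Beta beats it against every remaining row (a2: 3>1, a3: 5>4).
Among the remaining strategies, none is strictly dominated by another pure strategy of the same player, so the elimination stops.
Surviving strategies — Country A: {a2, a3}; Country B: {Beta, Gamma}.

Beta, Gamma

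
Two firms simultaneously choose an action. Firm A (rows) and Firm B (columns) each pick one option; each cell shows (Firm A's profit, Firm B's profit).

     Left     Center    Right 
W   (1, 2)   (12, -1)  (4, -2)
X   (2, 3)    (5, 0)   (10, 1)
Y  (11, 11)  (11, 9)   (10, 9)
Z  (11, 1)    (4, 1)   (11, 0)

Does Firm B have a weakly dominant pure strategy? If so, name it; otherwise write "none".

Left vs Center: W: 2>-1, X: 3>0, Y: 11>9, Z: 1=1.
Left vs Right: W: 2>-2, X: 3>1, Y: 11>9, Z: 1>0.
Left is at least as good as every other strategy against every opponent action, so it is weakly dominant.

Left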